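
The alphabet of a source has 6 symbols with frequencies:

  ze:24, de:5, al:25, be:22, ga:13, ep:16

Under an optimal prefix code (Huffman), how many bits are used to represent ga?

Huffman merges, smallest pair first:
combine de(5), ga(13) → 18
combine ep(16), 18 → 34
combine be(22), ze(24) → 46
combine al(25), 34 → 59
combine 46, 59 → 105
The subtree containing ga is merged 4 times, so code length = 4.

4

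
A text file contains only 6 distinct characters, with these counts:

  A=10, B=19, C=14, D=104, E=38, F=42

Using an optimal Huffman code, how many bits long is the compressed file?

497

Merge the two smallest weights repeatedly:
merge A(10) and C(14): 24
merge B(19) and 24: 43
merge E(38) and F(42): 80
merge 43 and 80: 123
merge D(104) and 123: 227
Total encoded bits = sum of merged weights = 24 + 43 + 80 + 123 + 227 = 497.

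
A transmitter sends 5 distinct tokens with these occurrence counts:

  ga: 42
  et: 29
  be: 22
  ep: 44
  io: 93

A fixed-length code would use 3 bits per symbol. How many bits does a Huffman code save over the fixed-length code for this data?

186

Fixed-length: 3 bits × 230 symbols = 690 bits.
Huffman merges:
merge be(22) and et(29): 51
merge ga(42) and ep(44): 86
merge 51 and 86: 137
merge io(93) and 137: 230
Huffman total = 51 + 86 + 137 + 230 = 504 bits.
Saving = 690 − 504 = 186 bits.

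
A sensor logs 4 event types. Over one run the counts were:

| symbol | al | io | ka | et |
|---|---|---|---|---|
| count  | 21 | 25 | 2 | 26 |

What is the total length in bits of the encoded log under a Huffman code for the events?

145

Build the Huffman tree bottom-up:
ka(2) + al(21) → 23
23 + io(25) → 48
et(26) + 48 → 74
Each symbol's bit-cost is frequency × depth; summing gives 145 bits (equivalently 23 + 48 + 74).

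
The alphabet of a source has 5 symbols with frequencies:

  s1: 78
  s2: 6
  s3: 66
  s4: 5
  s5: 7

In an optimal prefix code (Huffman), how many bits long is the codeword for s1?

Huffman merges, smallest pair first:
s4(5) + s2(6) → 11
s5(7) + 11 → 18
18 + s3(66) → 84
s1(78) + 84 → 162
s1 is merged only at the final step, so code length = 1.

1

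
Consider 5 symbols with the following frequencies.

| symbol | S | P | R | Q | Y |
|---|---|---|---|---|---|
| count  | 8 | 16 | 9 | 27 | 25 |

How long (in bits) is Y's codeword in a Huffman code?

Build the tree from the bottom:
merge S(8) and R(9): 17
merge P(16) and 17: 33
merge Y(25) and Q(27): 52
merge 33 and 52: 85
The subtree containing Y is merged 2 times, so code length = 2.

2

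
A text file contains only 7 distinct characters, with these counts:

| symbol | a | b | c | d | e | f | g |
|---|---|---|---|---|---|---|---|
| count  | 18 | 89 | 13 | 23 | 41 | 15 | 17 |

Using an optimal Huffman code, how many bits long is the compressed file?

Merge the two smallest weights repeatedly:
c(13) + f(15) → 28
g(17) + a(18) → 35
d(23) + 28 → 51
35 + e(41) → 76
51 + 76 → 127
b(89) + 127 → 216
Each symbol's bit-cost is frequency × depth; summing gives 533 bits (equivalently 28 + 35 + 51 + 76 + 127 + 216).

533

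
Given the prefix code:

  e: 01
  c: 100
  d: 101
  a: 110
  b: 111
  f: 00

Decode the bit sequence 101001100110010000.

Read left to right; each codeword is recognised as soon as it completes (prefix code):
  101→d | 00→f | 110→a | 01→e | 100→c | 100→c | 00→f
Decoded message: dfaeccf

dfaeccf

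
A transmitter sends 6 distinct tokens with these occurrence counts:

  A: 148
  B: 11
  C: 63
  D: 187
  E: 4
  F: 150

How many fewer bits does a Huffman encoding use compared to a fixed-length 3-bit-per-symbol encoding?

470

Fixed-length: 3 bits × 563 symbols = 1689 bits.
Huffman merges:
merge E(4) and B(11): 15
merge 15 and C(63): 78
merge 78 and A(148): 226
merge F(150) and D(187): 337
merge 226 and 337: 563
Huffman total = 15 + 78 + 226 + 337 + 563 = 1219 bits.
Saving = 1689 − 1219 = 470 bits.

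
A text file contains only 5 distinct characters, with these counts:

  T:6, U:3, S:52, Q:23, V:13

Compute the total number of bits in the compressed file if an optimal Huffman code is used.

Greedily combine the two least-frequent nodes:
U(3) + T(6) → 9
9 + V(13) → 22
22 + Q(23) → 45
45 + S(52) → 97
Each symbol's bit-cost is frequency × depth; summing gives 173 bits (equivalently 9 + 22 + 45 + 97).

173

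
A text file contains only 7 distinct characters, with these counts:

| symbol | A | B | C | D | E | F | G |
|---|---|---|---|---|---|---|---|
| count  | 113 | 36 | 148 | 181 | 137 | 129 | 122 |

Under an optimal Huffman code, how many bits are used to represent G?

3

Build the tree from the bottom:
B(36) + A(113) → 149
G(122) + F(129) → 251
E(137) + C(148) → 285
149 + D(181) → 330
251 + 285 → 536
330 + 536 → 866
G sits 3 levels below the root, so its codeword is 3 bits.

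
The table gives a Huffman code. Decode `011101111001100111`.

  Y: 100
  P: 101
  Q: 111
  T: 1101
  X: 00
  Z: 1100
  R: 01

Read left to right; each codeword is recognised as soon as it completes (prefix code):
  01→R | 1101→T | 111→Q | 00→X | 1100→Z | 111→Q
Decoded message: RTQXZQ

RTQXZQ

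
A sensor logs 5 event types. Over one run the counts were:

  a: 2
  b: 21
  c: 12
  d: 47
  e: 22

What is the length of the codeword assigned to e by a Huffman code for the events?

Repeatedly merge the two smallest:
a(2) + c(12) → 14
14 + b(21) → 35
e(22) + 35 → 57
d(47) + 57 → 104
e sits 2 levels below the root, so its codeword is 2 bits.

2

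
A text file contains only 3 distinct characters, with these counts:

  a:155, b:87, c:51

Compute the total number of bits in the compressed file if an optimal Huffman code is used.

431

Merge the two smallest weights repeatedly:
combine c(51), b(87) → 138
combine 138, a(155) → 293
Total encoded bits = sum of merged weights = 138 + 293 = 431.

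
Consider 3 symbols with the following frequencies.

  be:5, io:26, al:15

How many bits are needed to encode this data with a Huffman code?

Build the Huffman tree bottom-up:
be(5) + al(15) → 20
20 + io(26) → 46
Each symbol's bit-cost is frequency × depth; summing gives 66 bits (equivalently 20 + 46).

66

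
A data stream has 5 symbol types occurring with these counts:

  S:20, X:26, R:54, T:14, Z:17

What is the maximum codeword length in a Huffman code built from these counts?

3

Merge the two lowest-weight nodes at each step:
T(14) + Z(17) → 31
S(20) + X(26) → 46
31 + 46 → 77
R(54) + 77 → 131
Maximum depth reached is 3.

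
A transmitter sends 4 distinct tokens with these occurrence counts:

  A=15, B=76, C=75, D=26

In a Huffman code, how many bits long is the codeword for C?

Repeatedly merge the two smallest:
merge A(15) and D(26): 41
merge 41 and C(75): 116
merge B(76) and 116: 192
C's leaf is at depth 2, giving a 2-bit codeword.

2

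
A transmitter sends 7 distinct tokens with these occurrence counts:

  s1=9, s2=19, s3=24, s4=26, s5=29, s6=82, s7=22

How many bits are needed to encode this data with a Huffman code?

Greedily combine the two least-frequent nodes:
s1(9) + s2(19) → 28
s7(22) + s3(24) → 46
s4(26) + 28 → 54
s5(29) + 46 → 75
54 + 75 → 129
s6(82) + 129 → 211
Total encoded bits = sum of merged weights = 28 + 46 + 54 + 75 + 129 + 211 = 543.

543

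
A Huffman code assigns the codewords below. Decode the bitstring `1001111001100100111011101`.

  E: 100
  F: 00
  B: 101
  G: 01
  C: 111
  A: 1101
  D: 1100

Read left to right; each codeword is recognised as soon as it completes (prefix code):
  100→E | 111→C | 100→E | 1100→D | 100→E | 111→C | 01→G | 1101→A
Decoded message: ECEDECGA

ECEDECGA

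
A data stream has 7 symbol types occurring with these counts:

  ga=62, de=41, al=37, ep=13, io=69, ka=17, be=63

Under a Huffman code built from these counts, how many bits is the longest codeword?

4

Merge the two lowest-weight nodes at each step:
combine ep(13), ka(17) → 30
combine 30, al(37) → 67
combine de(41), ga(62) → 103
combine be(63), 67 → 130
combine io(69), 103 → 172
combine 130, 172 → 302
Maximum depth reached is 4.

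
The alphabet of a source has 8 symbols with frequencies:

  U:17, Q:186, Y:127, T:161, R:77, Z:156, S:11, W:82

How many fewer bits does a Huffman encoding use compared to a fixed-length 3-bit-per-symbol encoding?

214

Fixed-length: 3 bits × 817 symbols = 2451 bits.
Huffman merges:
combine S(11), U(17) → 28
combine 28, R(77) → 105
combine W(82), 105 → 187
combine Y(127), Z(156) → 283
combine T(161), Q(186) → 347
combine 187, 283 → 470
combine 347, 470 → 817
Huffman total = 28 + 105 + 187 + 283 + 347 + 470 + 817 = 2237 bits.
Saving = 2451 − 2237 = 214 bits.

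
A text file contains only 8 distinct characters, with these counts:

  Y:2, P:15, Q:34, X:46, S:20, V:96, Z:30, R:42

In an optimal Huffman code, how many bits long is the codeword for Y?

Huffman merges, smallest pair first:
combine Y(2), P(15) → 17
combine 17, S(20) → 37
combine Z(30), Q(34) → 64
combine 37, R(42) → 79
combine X(46), 64 → 110
combine 79, V(96) → 175
combine 110, 175 → 285
The subtree containing Y is merged 5 times, so code length = 5.

5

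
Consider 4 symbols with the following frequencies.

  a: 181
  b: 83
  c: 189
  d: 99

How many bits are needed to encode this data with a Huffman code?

1097

Greedily combine the two least-frequent nodes:
combine b(83), d(99) → 182
combine a(181), 182 → 363
combine c(189), 363 → 552
Total encoded bits = sum of merged weights = 182 + 363 + 552 = 1097.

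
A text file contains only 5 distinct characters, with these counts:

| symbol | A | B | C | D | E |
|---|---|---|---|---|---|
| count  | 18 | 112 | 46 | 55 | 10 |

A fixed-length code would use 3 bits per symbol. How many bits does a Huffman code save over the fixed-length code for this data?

Fixed-length: 3 bits × 241 symbols = 723 bits.
Huffman merges:
combine E(10), A(18) → 28
combine 28, C(46) → 74
combine D(55), 74 → 129
combine B(112), 129 → 241
Huffman total = 28 + 74 + 129 + 241 = 472 bits.
Saving = 723 − 472 = 251 bits.

251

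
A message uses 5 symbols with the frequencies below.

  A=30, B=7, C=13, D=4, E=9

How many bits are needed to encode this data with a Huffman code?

127

Merge the two smallest weights repeatedly:
merge D(4) and B(7): 11
merge E(9) and 11: 20
merge C(13) and 20: 33
merge A(30) and 33: 63
Total encoded bits = sum of merged weights = 11 + 20 + 33 + 63 = 127.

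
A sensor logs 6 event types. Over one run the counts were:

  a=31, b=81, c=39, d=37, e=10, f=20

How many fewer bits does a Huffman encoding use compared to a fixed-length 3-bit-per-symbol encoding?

Fixed-length: 3 bits × 218 symbols = 654 bits.
Huffman merges:
merge e(10) and f(20): 30
merge 30 and a(31): 61
merge d(37) and c(39): 76
merge 61 and 76: 137
merge b(81) and 137: 218
Huffman total = 30 + 61 + 76 + 137 + 218 = 522 bits.
Saving = 654 − 522 = 132 bits.

132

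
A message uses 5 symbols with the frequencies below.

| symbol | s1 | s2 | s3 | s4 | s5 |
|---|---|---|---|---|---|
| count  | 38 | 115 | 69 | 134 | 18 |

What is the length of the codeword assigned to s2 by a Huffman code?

2

Build the tree from the bottom:
merge s5(18) and s1(38): 56
merge 56 and s3(69): 125
merge s2(115) and 125: 240
merge s4(134) and 240: 374
s2 sits 2 levels below the root, so its codeword is 2 bits.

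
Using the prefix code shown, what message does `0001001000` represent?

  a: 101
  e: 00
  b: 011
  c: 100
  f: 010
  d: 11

effe

Read left to right; each codeword is recognised as soon as it completes (prefix code):
  00→e | 010→f | 010→f | 00→e
Decoded message: effe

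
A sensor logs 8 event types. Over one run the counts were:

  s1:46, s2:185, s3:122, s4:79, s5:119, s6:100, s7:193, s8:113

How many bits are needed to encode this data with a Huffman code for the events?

Build the Huffman tree bottom-up:
merge s1(46) and s4(79): 125
merge s6(100) and s8(113): 213
merge s5(119) and s3(122): 241
merge 125 and s2(185): 310
merge s7(193) and 213: 406
merge 241 and 310: 551
merge 406 and 551: 957
Total encoded bits = sum of merged weights = 125 + 213 + 241 + 310 + 406 + 551 + 957 = 2803.

2803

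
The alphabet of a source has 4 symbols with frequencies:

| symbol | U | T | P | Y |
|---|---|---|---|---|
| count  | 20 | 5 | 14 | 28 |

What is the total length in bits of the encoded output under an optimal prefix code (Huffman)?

125

Build the Huffman tree bottom-up:
T(5) + P(14) → 19
19 + U(20) → 39
Y(28) + 39 → 67
The encoded length is the sum of every internal node's weight: 19 + 39 + 67 = 125 bits.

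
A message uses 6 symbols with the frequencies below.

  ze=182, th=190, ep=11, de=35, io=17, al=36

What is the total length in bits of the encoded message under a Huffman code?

Greedily combine the two least-frequent nodes:
merge ep(11) and io(17): 28
merge 28 and de(35): 63
merge al(36) and 63: 99
merge 99 and ze(182): 281
merge th(190) and 281: 471
Each symbol's bit-cost is frequency × depth; summing gives 942 bits (equivalently 28 + 63 + 99 + 281 + 471).

942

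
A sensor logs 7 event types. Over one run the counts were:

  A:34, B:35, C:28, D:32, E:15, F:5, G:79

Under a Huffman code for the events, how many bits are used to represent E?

Build the tree from the bottom:
merge F(5) and E(15): 20
merge 20 and C(28): 48
merge D(32) and A(34): 66
merge B(35) and 48: 83
merge 66 and G(79): 145
merge 83 and 145: 228
The subtree containing E is merged 4 times, so code length = 4.

4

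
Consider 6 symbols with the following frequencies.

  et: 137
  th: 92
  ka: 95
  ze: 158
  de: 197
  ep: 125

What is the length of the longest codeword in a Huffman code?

Merge the two lowest-weight nodes at each step:
merge th(92) and ka(95): 187
merge ep(125) and et(137): 262
merge ze(158) and 187: 345
merge de(197) and 262: 459
merge 345 and 459: 804
Maximum depth reached is 3.

3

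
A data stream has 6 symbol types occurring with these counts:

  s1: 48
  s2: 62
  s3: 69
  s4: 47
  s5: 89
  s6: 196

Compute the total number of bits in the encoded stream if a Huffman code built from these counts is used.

Merge the two smallest weights repeatedly:
s4(47) + s1(48) → 95
s2(62) + s3(69) → 131
s5(89) + 95 → 184
131 + 184 → 315
s6(196) + 315 → 511
The encoded length is the sum of every internal node's weight: 95 + 131 + 184 + 315 + 511 = 1236 bits.

1236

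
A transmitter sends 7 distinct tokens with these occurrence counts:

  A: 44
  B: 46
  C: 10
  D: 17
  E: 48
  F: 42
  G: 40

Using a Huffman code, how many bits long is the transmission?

674

Merge the two smallest weights repeatedly:
C(10) + D(17) → 27
27 + G(40) → 67
F(42) + A(44) → 86
B(46) + E(48) → 94
67 + 86 → 153
94 + 153 → 247
The encoded length is the sum of every internal node's weight: 27 + 67 + 86 + 94 + 153 + 247 = 674 bits.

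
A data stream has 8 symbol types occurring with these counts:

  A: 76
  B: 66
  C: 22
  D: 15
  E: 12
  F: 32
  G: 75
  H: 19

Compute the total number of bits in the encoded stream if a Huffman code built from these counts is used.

861

Build the Huffman tree bottom-up:
E(12) + D(15) → 27
H(19) + C(22) → 41
27 + F(32) → 59
41 + 59 → 100
B(66) + G(75) → 141
A(76) + 100 → 176
141 + 176 → 317
Total encoded bits = sum of merged weights = 27 + 41 + 59 + 100 + 141 + 176 + 317 = 861.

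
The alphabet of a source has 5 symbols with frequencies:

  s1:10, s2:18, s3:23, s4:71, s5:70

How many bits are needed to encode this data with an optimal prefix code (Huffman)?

392

Greedily combine the two least-frequent nodes:
merge s1(10) and s2(18): 28
merge s3(23) and 28: 51
merge 51 and s5(70): 121
merge s4(71) and 121: 192
Each symbol's bit-cost is frequency × depth; summing gives 392 bits (equivalently 28 + 51 + 121 + 192).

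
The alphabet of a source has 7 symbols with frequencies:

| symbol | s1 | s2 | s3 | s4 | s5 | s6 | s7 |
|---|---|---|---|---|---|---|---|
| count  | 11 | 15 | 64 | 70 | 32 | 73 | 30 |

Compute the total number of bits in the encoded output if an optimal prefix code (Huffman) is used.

Merge the two smallest weights repeatedly:
s1(11) + s2(15) → 26
26 + s7(30) → 56
s5(32) + 56 → 88
s3(64) + s4(70) → 134
s6(73) + 88 → 161
134 + 161 → 295
Each symbol's bit-cost is frequency × depth; summing gives 760 bits (equivalently 26 + 56 + 88 + 134 + 161 + 295).

760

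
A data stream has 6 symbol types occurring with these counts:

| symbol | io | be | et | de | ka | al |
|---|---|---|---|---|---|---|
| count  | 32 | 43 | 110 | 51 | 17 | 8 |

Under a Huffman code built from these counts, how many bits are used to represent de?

3

Huffman merges, smallest pair first:
combine al(8), ka(17) → 25
combine 25, io(32) → 57
combine be(43), de(51) → 94
combine 57, 94 → 151
combine et(110), 151 → 261
de's leaf is at depth 3, giving a 3-bit codeword.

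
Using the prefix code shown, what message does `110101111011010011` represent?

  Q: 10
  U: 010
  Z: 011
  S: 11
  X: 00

SUSSZUZ

Read left to right; each codeword is recognised as soon as it completes (prefix code):
  11→S | 010→U | 11→S | 11→S | 011→Z | 010→U | 011→Z
Decoded message: SUSSZUZ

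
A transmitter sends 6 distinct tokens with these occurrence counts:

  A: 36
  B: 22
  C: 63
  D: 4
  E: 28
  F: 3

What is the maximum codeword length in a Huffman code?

Merge the two lowest-weight nodes at each step:
merge F(3) and D(4): 7
merge 7 and B(22): 29
merge E(28) and 29: 57
merge A(36) and 57: 93
merge C(63) and 93: 156
The first pair merged (F, D) ends up deepest, at depth 5.

5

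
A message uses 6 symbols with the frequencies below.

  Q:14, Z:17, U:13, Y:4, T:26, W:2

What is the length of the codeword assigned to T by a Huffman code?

Huffman merges, smallest pair first:
combine W(2), Y(4) → 6
combine 6, U(13) → 19
combine Q(14), Z(17) → 31
combine 19, T(26) → 45
combine 31, 45 → 76
T sits 2 levels below the root, so its codeword is 2 bits.

2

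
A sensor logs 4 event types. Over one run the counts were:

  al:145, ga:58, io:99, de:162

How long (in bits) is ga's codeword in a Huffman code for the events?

3

Repeatedly merge the two smallest:
ga(58) + io(99) → 157
al(145) + 157 → 302
de(162) + 302 → 464
ga sits 3 levels below the root, so its codeword is 3 bits.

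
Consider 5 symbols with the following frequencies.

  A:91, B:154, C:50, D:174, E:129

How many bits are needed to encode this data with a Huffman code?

Greedily combine the two least-frequent nodes:
C(50) + A(91) → 141
E(129) + 141 → 270
B(154) + D(174) → 328
270 + 328 → 598
The encoded length is the sum of every internal node's weight: 141 + 270 + 328 + 598 = 1337 bits.

1337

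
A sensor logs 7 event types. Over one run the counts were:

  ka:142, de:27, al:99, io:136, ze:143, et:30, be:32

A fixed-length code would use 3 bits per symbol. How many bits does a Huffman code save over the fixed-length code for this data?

275

Fixed-length: 3 bits × 609 symbols = 1827 bits.
Huffman merges:
de(27) + et(30) → 57
be(32) + 57 → 89
89 + al(99) → 188
io(136) + ka(142) → 278
ze(143) + 188 → 331
278 + 331 → 609
Huffman total = 57 + 89 + 188 + 278 + 331 + 609 = 1552 bits.
Saving = 1827 − 1552 = 275 bits.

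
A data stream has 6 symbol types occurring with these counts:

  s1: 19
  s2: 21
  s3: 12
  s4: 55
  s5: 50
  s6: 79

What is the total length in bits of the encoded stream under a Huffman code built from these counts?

555

Greedily combine the two least-frequent nodes:
combine s3(12), s1(19) → 31
combine s2(21), 31 → 52
combine s5(50), 52 → 102
combine s4(55), s6(79) → 134
combine 102, 134 → 236
Each symbol's bit-cost is frequency × depth; summing gives 555 bits (equivalently 31 + 52 + 102 + 134 + 236).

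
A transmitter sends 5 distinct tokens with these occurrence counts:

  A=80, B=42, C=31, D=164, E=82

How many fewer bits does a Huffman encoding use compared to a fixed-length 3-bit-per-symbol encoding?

Fixed-length: 3 bits × 399 symbols = 1197 bits.
Huffman merges:
merge C(31) and B(42): 73
merge 73 and A(80): 153
merge E(82) and 153: 235
merge D(164) and 235: 399
Huffman total = 73 + 153 + 235 + 399 = 860 bits.
Saving = 1197 − 860 = 337 bits.

337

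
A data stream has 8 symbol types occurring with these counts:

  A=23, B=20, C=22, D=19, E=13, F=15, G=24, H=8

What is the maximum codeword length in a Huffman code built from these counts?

4

Merge the two lowest-weight nodes at each step:
H(8) + E(13) → 21
F(15) + D(19) → 34
B(20) + 21 → 41
C(22) + A(23) → 45
G(24) + 34 → 58
41 + 45 → 86
58 + 86 → 144
The first pair merged (H, E) ends up deepest, at depth 4.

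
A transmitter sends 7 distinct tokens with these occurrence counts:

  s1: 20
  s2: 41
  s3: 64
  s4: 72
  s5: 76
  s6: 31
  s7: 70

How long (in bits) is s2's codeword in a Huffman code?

Repeatedly merge the two smallest:
s1(20) + s6(31) → 51
s2(41) + 51 → 92
s3(64) + s7(70) → 134
s4(72) + s5(76) → 148
92 + 134 → 226
148 + 226 → 374
s2's leaf is at depth 3, giving a 3-bit codeword.

3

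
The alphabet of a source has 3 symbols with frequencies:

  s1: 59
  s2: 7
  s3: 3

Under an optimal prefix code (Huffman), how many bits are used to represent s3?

Huffman merges, smallest pair first:
merge s3(3) and s2(7): 10
merge 10 and s1(59): 69
s3's leaf is at depth 2, giving a 2-bit codeword.

2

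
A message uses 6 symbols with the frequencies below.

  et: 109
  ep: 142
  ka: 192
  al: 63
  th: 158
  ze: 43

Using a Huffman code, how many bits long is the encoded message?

1735

Greedily combine the two least-frequent nodes:
merge ze(43) and al(63): 106
merge 106 and et(109): 215
merge ep(142) and th(158): 300
merge ka(192) and 215: 407
merge 300 and 407: 707
Total encoded bits = sum of merged weights = 106 + 215 + 300 + 407 + 707 = 1735.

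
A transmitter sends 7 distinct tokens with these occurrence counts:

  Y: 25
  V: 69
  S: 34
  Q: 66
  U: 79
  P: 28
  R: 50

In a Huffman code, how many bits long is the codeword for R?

Build the tree from the bottom:
Y(25) + P(28) → 53
S(34) + R(50) → 84
53 + Q(66) → 119
V(69) + U(79) → 148
84 + 119 → 203
148 + 203 → 351
The subtree containing R is merged 3 times, so code length = 3.

3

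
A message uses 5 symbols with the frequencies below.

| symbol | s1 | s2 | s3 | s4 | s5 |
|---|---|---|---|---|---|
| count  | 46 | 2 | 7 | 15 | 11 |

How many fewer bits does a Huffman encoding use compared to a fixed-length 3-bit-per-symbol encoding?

Fixed-length: 3 bits × 81 symbols = 243 bits.
Huffman merges:
combine s2(2), s3(7) → 9
combine 9, s5(11) → 20
combine s4(15), 20 → 35
combine 35, s1(46) → 81
Huffman total = 9 + 20 + 35 + 81 = 145 bits.
Saving = 243 − 145 = 98 bits.

98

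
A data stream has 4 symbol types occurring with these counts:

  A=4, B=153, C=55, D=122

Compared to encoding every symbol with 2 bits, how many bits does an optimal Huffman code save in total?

Fixed-length: 2 bits × 334 symbols = 668 bits.
Huffman merges:
merge A(4) and C(55): 59
merge 59 and D(122): 181
merge B(153) and 181: 334
Huffman total = 59 + 181 + 334 = 574 bits.
Saving = 668 − 574 = 94 bits.

94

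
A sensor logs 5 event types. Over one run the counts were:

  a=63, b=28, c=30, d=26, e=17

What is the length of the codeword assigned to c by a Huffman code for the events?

Huffman merges, smallest pair first:
merge e(17) and d(26): 43
merge b(28) and c(30): 58
merge 43 and 58: 101
merge a(63) and 101: 164
The subtree containing c is merged 3 times, so code length = 3.

3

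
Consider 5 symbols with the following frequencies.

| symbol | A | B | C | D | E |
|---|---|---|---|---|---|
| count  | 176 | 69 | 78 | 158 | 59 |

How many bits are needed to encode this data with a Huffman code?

1208

Greedily combine the two least-frequent nodes:
combine E(59), B(69) → 128
combine C(78), 128 → 206
combine D(158), A(176) → 334
combine 206, 334 → 540
Total encoded bits = sum of merged weights = 128 + 206 + 334 + 540 = 1208.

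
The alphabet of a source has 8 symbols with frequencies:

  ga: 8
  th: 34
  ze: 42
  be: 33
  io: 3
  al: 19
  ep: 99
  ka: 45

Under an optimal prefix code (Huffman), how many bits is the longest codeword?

Merge the two lowest-weight nodes at each step:
io(3) + ga(8) → 11
11 + al(19) → 30
30 + be(33) → 63
th(34) + ze(42) → 76
ka(45) + 63 → 108
76 + ep(99) → 175
108 + 175 → 283
The rarest symbols sit at the bottom; the longest codeword is 5 bits.

5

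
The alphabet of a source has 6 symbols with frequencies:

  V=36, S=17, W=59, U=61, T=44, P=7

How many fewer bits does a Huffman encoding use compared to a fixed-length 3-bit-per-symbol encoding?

Fixed-length: 3 bits × 224 symbols = 672 bits.
Huffman merges:
P(7) + S(17) → 24
24 + V(36) → 60
T(44) + W(59) → 103
60 + U(61) → 121
103 + 121 → 224
Huffman total = 24 + 60 + 103 + 121 + 224 = 532 bits.
Saving = 672 − 532 = 140 bits.

140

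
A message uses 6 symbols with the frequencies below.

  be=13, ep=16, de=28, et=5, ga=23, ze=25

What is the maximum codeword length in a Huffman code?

Merge the two lowest-weight nodes at each step:
et(5) + be(13) → 18
ep(16) + 18 → 34
ga(23) + ze(25) → 48
de(28) + 34 → 62
48 + 62 → 110
The rarest symbols sit at the bottom; the longest codeword is 4 bits.

4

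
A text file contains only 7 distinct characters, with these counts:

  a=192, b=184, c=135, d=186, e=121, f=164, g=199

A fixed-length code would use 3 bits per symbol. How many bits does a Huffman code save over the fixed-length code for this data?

199

Fixed-length: 3 bits × 1181 symbols = 3543 bits.
Huffman merges:
e(121) + c(135) → 256
f(164) + b(184) → 348
d(186) + a(192) → 378
g(199) + 256 → 455
348 + 378 → 726
455 + 726 → 1181
Huffman total = 256 + 348 + 378 + 455 + 726 + 1181 = 3344 bits.
Saving = 3543 − 3344 = 199 bits.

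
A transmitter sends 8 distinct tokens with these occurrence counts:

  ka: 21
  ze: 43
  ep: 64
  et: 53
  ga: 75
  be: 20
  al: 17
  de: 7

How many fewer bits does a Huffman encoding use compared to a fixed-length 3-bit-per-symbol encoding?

Fixed-length: 3 bits × 300 symbols = 900 bits.
Huffman merges:
de(7) + al(17) → 24
be(20) + ka(21) → 41
24 + 41 → 65
ze(43) + et(53) → 96
ep(64) + 65 → 129
ga(75) + 96 → 171
129 + 171 → 300
Huffman total = 24 + 41 + 65 + 96 + 129 + 171 + 300 = 826 bits.
Saving = 900 − 826 = 74 bits.

74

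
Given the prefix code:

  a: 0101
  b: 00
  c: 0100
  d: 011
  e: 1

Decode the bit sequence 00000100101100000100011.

bbcedbbcd

Read left to right; each codeword is recognised as soon as it completes (prefix code):
  00→b | 00→b | 0100→c | 1→e | 011→d | 00→b | 00→b | 0100→c | 011→d
Decoded message: bbcedbbcd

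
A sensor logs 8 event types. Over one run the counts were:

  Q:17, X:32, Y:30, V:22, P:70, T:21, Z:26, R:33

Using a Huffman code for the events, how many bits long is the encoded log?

Greedily combine the two least-frequent nodes:
Q(17) + T(21) → 38
V(22) + Z(26) → 48
Y(30) + X(32) → 62
R(33) + 38 → 71
48 + 62 → 110
P(70) + 71 → 141
110 + 141 → 251
Total encoded bits = sum of merged weights = 38 + 48 + 62 + 71 + 110 + 141 + 251 = 721.

721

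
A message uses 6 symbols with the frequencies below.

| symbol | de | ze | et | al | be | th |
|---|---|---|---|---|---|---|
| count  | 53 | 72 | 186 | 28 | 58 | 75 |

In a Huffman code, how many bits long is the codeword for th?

Huffman merges, smallest pair first:
combine al(28), de(53) → 81
combine be(58), ze(72) → 130
combine th(75), 81 → 156
combine 130, 156 → 286
combine et(186), 286 → 472
The subtree containing th is merged 3 times, so code length = 3.

3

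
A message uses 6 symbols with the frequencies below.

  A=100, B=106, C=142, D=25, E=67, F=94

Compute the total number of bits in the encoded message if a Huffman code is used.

Greedily combine the two least-frequent nodes:
merge D(25) and E(67): 92
merge 92 and F(94): 186
merge A(100) and B(106): 206
merge C(142) and 186: 328
merge 206 and 328: 534
Each symbol's bit-cost is frequency × depth; summing gives 1346 bits (equivalently 92 + 186 + 206 + 328 + 534).

1346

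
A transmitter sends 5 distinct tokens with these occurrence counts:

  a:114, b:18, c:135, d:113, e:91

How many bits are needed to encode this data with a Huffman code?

Build the Huffman tree bottom-up:
combine b(18), e(91) → 109
combine 109, d(113) → 222
combine a(114), c(135) → 249
combine 222, 249 → 471
The encoded length is the sum of every internal node's weight: 109 + 222 + 249 + 471 = 1051 bits.

1051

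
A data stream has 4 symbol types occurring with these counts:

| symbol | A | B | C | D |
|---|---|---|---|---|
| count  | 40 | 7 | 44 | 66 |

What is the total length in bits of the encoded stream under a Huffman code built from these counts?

295

Greedily combine the two least-frequent nodes:
B(7) + A(40) → 47
C(44) + 47 → 91
D(66) + 91 → 157
The encoded length is the sum of every internal node's weight: 47 + 91 + 157 = 295 bits.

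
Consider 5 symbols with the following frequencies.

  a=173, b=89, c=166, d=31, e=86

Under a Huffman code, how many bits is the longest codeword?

Merge the two lowest-weight nodes at each step:
merge d(31) and e(86): 117
merge b(89) and 117: 206
merge c(166) and a(173): 339
merge 206 and 339: 545
The first pair merged (d, e) ends up deepest, at depth 3.

3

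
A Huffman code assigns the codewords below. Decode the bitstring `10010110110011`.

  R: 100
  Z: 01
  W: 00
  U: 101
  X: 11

Read left to right; each codeword is recognised as soon as it completes (prefix code):
  100→R | 101→U | 101→U | 100→R | 11→X
Decoded message: RUURX

RUURX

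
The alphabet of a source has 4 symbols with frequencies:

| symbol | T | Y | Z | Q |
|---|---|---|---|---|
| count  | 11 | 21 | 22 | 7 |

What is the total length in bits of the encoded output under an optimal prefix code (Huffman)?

Greedily combine the two least-frequent nodes:
Q(7) + T(11) → 18
18 + Y(21) → 39
Z(22) + 39 → 61
The encoded length is the sum of every internal node's weight: 18 + 39 + 61 = 118 bits.

118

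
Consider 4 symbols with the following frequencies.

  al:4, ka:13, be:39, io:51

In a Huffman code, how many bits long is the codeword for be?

Build the tree from the bottom:
combine al(4), ka(13) → 17
combine 17, be(39) → 56
combine io(51), 56 → 107
be's leaf is at depth 2, giving a 2-bit codeword.

2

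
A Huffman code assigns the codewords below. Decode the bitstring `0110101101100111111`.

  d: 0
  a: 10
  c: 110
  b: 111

Read left to right; each codeword is recognised as soon as it completes (prefix code):
  0→d | 110→c | 10→a | 110→c | 110→c | 0→d | 111→b | 111→b
Decoded message: dcaccdbb

dcaccdbb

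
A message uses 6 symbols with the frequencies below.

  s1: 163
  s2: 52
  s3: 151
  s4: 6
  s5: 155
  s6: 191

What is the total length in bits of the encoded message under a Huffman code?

Merge the two smallest weights repeatedly:
merge s4(6) and s2(52): 58
merge 58 and s3(151): 209
merge s5(155) and s1(163): 318
merge s6(191) and 209: 400
merge 318 and 400: 718
The encoded length is the sum of every internal node's weight: 58 + 209 + 318 + 400 + 718 = 1703 bits.

1703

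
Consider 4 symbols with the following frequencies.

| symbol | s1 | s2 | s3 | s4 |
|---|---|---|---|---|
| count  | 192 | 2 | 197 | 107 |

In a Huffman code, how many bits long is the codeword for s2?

Repeatedly merge the two smallest:
merge s2(2) and s4(107): 109
merge 109 and s1(192): 301
merge s3(197) and 301: 498
The subtree containing s2 is merged 3 times, so code length = 3.

3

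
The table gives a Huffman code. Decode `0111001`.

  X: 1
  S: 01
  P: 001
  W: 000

Read left to right; each codeword is recognised as soon as it completes (prefix code):
  01→S | 1→X | 1→X | 001→P
Decoded message: SXXP

SXXP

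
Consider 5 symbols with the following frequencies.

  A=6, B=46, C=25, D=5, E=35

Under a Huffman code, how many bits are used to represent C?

3

Huffman merges, smallest pair first:
combine D(5), A(6) → 11
combine 11, C(25) → 36
combine E(35), 36 → 71
combine B(46), 71 → 117
C sits 3 levels below the root, so its codeword is 3 bits.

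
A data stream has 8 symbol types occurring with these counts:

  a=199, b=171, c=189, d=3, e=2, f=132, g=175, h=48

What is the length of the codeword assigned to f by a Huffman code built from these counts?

Build the tree from the bottom:
combine e(2), d(3) → 5
combine 5, h(48) → 53
combine 53, f(132) → 185
combine b(171), g(175) → 346
combine 185, c(189) → 374
combine a(199), 346 → 545
combine 374, 545 → 919
f sits 3 levels below the root, so its codeword is 3 bits.

3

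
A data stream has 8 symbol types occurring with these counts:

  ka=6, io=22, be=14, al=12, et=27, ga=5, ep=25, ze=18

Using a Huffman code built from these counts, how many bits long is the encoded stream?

Merge the two smallest weights repeatedly:
merge ga(5) and ka(6): 11
merge 11 and al(12): 23
merge be(14) and ze(18): 32
merge io(22) and 23: 45
merge ep(25) and et(27): 52
merge 32 and 45: 77
merge 52 and 77: 129
Each symbol's bit-cost is frequency × depth; summing gives 369 bits (equivalently 11 + 23 + 32 + 45 + 52 + 77 + 129).

369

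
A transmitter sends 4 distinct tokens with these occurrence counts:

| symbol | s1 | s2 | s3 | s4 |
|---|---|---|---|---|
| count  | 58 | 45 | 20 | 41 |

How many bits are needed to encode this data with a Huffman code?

328

Greedily combine the two least-frequent nodes:
merge s3(20) and s4(41): 61
merge s2(45) and s1(58): 103
merge 61 and 103: 164
The encoded length is the sum of every internal node's weight: 61 + 103 + 164 = 328 bits.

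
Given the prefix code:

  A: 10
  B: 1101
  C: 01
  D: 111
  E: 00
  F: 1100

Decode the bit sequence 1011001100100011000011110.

Read left to right; each codeword is recognised as soon as it completes (prefix code):
  10→A | 1100→F | 1100→F | 10→A | 00→E | 1100→F | 00→E | 111→D | 10→A
Decoded message: AFFAEFEDA

AFFAEFEDA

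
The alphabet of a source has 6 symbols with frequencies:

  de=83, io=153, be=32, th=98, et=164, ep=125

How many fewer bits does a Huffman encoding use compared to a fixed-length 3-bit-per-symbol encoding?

327

Fixed-length: 3 bits × 655 symbols = 1965 bits.
Huffman merges:
combine be(32), de(83) → 115
combine th(98), 115 → 213
combine ep(125), io(153) → 278
combine et(164), 213 → 377
combine 278, 377 → 655
Huffman total = 115 + 213 + 278 + 377 + 655 = 1638 bits.
Saving = 1965 − 1638 = 327 bits.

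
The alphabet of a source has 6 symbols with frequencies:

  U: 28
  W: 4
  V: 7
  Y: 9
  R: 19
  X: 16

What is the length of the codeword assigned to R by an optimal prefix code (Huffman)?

Huffman merges, smallest pair first:
combine W(4), V(7) → 11
combine Y(9), 11 → 20
combine X(16), R(19) → 35
combine 20, U(28) → 48
combine 35, 48 → 83
R's leaf is at depth 2, giving a 2-bit codeword.

2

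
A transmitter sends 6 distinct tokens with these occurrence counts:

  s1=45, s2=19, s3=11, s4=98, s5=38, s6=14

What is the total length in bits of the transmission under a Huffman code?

Merge the two smallest weights repeatedly:
s3(11) + s6(14) → 25
s2(19) + 25 → 44
s5(38) + 44 → 82
s1(45) + 82 → 127
s4(98) + 127 → 225
Each symbol's bit-cost is frequency × depth; summing gives 503 bits (equivalently 25 + 44 + 82 + 127 + 225).

503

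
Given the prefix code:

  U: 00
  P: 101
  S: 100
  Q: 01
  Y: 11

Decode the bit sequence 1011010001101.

Read left to right; each codeword is recognised as soon as it completes (prefix code):
  101→P | 101→P | 00→U | 01→Q | 101→P
Decoded message: PPUQP

PPUQP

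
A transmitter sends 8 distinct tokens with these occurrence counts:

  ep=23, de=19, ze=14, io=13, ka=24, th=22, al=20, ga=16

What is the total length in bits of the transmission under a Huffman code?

Merge the two smallest weights repeatedly:
merge io(13) and ze(14): 27
merge ga(16) and de(19): 35
merge al(20) and th(22): 42
merge ep(23) and ka(24): 47
merge 27 and 35: 62
merge 42 and 47: 89
merge 62 and 89: 151
Total encoded bits = sum of merged weights = 27 + 35 + 42 + 47 + 62 + 89 + 151 = 453.

453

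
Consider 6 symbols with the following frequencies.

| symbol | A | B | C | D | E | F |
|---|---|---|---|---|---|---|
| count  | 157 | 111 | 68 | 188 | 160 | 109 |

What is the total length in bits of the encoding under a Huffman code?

2031

Build the Huffman tree bottom-up:
C(68) + F(109) → 177
B(111) + A(157) → 268
E(160) + 177 → 337
D(188) + 268 → 456
337 + 456 → 793
Total encoded bits = sum of merged weights = 177 + 268 + 337 + 456 + 793 = 2031.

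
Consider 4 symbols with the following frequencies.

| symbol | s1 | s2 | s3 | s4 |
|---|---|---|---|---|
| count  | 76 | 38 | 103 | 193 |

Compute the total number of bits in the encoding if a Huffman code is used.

741

Build the Huffman tree bottom-up:
s2(38) + s1(76) → 114
s3(103) + 114 → 217
s4(193) + 217 → 410
Each symbol's bit-cost is frequency × depth; summing gives 741 bits (equivalently 114 + 217 + 410).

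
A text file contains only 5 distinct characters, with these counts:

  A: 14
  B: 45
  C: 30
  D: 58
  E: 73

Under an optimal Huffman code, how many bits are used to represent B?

Build the tree from the bottom:
combine A(14), C(30) → 44
combine 44, B(45) → 89
combine D(58), E(73) → 131
combine 89, 131 → 220
The subtree containing B is merged 2 times, so code length = 2.

2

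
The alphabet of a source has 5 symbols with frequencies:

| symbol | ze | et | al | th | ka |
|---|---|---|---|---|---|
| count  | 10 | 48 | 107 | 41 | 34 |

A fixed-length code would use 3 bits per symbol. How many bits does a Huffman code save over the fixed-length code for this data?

218

Fixed-length: 3 bits × 240 symbols = 720 bits.
Huffman merges:
ze(10) + ka(34) → 44
th(41) + 44 → 85
et(48) + 85 → 133
al(107) + 133 → 240
Huffman total = 44 + 85 + 133 + 240 = 502 bits.
Saving = 720 − 502 = 218 bits.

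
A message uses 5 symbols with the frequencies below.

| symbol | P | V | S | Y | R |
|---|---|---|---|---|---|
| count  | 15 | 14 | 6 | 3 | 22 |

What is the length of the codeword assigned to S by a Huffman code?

Repeatedly merge the two smallest:
Y(3) + S(6) → 9
9 + V(14) → 23
P(15) + R(22) → 37
23 + 37 → 60
S sits 3 levels below the root, so its codeword is 3 bits.

3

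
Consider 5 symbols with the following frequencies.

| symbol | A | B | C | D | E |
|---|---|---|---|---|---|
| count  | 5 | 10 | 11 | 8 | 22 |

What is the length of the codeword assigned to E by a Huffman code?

Huffman merges, smallest pair first:
merge A(5) and D(8): 13
merge B(10) and C(11): 21
merge 13 and 21: 34
merge E(22) and 34: 56
E is merged only at the final step, so code length = 1.

1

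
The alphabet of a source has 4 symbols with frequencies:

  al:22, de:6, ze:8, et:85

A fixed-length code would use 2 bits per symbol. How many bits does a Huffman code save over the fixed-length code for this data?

71

Fixed-length: 2 bits × 121 symbols = 242 bits.
Huffman merges:
de(6) + ze(8) → 14
14 + al(22) → 36
36 + et(85) → 121
Huffman total = 14 + 36 + 121 = 171 bits.
Saving = 242 − 171 = 71 bits.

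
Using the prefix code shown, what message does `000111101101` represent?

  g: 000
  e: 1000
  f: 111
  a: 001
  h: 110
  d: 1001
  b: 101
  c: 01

Read left to right; each codeword is recognised as soon as it completes (prefix code):
  000→g | 111→f | 101→b | 101→b
Decoded message: gfbb

gfbb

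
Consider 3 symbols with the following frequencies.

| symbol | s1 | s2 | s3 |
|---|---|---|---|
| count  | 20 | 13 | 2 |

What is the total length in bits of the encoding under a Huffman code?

Greedily combine the two least-frequent nodes:
merge s3(2) and s2(13): 15
merge 15 and s1(20): 35
Total encoded bits = sum of merged weights = 15 + 35 = 50.

50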